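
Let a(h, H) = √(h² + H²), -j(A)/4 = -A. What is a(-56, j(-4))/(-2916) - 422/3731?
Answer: -422/3731 - 2*√53/729 ≈ -0.13308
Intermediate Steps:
j(A) = 4*A (j(A) = -(-4)*A = 4*A)
a(h, H) = √(H² + h²)
a(-56, j(-4))/(-2916) - 422/3731 = √((4*(-4))² + (-56)²)/(-2916) - 422/3731 = √((-16)² + 3136)*(-1/2916) - 422*1/3731 = √(256 + 3136)*(-1/2916) - 422/3731 = √3392*(-1/2916) - 422/3731 = (8*√53)*(-1/2916) - 422/3731 = -2*√53/729 - 422/3731 = -422/3731 - 2*√53/729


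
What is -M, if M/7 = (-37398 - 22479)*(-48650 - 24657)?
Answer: -30725822673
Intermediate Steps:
M = 30725822673 (M = 7*((-37398 - 22479)*(-48650 - 24657)) = 7*(-59877*(-73307)) = 7*4389403239 = 30725822673)
-M = -1*30725822673 = -30725822673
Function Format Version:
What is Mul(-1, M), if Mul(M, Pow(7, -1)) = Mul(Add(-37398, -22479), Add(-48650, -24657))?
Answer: -30725822673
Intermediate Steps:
M = 30725822673 (M = Mul(7, Mul(Add(-37398, -22479), Add(-48650, -24657))) = Mul(7, Mul(-59877, -73307)) = Mul(7, 4389403239) = 30725822673)
Mul(-1, M) = Mul(-1, 30725822673) = -30725822673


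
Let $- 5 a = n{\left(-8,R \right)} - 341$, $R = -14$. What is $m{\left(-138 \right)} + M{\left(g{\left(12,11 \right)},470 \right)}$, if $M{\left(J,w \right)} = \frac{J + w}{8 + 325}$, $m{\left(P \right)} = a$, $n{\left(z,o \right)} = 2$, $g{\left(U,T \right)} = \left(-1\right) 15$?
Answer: $\frac{115162}{1665} \approx 69.166$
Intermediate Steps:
$g{\left(U,T \right)} = -15$
$a = \frac{339}{5}$ ($a = - \frac{2 - 341}{5} = \left(- \frac{1}{5}\right) \left(-339\right) = \frac{339}{5} \approx 67.8$)
$m{\left(P \right)} = \frac{339}{5}$
$M{\left(J,w \right)} = \frac{J}{333} + \frac{w}{333}$ ($M{\left(J,w \right)} = \frac{J + w}{333} = \left(J + w\right) \frac{1}{333} = \frac{J}{333} + \frac{w}{333}$)
$m{\left(-138 \right)} + M{\left(g{\left(12,11 \right)},470 \right)} = \frac{339}{5} + \left(\frac{1}{333} \left(-15\right) + \frac{1}{333} \cdot 470\right) = \frac{339}{5} + \left(- \frac{5}{111} + \frac{470}{333}\right) = \frac{339}{5} + \frac{455}{333} = \frac{115162}{1665}$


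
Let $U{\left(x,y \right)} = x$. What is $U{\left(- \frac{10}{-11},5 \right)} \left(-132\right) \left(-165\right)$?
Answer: $19800$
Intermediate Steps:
$U{\left(- \frac{10}{-11},5 \right)} \left(-132\right) \left(-165\right) = - \frac{10}{-11} \left(-132\right) \left(-165\right) = \left(-10\right) \left(- \frac{1}{11}\right) \left(-132\right) \left(-165\right) = \frac{10}{11} \left(-132\right) \left(-165\right) = \left(-120\right) \left(-165\right) = 19800$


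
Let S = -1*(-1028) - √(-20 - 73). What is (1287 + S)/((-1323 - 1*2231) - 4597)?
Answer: -2315/8151 + I*√93/8151 ≈ -0.28401 + 0.0011831*I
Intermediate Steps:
S = 1028 - I*√93 (S = 1028 - √(-93) = 1028 - I*√93 ≈ 1028.0 - 9.6436*I)
(1287 + S)/((-1323 - 1*2231) - 4597) = (1287 + (1028 - I*√93))/((-1323 - 1*2231) - 4597) = (2315 - I*√93)/((-1323 - 2231) - 4597) = (2315 - I*√93)/(-3554 - 4597) = (2315 - I*√93)/(-8151) = (2315 - I*√93)*(-1/8151) = -2315/8151 + I*√93/8151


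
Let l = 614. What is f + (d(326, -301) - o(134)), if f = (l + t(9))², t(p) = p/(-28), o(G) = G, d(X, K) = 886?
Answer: 295845057/784 ≈ 3.7735e+5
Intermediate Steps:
t(p) = -p/28 (t(p) = p*(-1/28) = -p/28)
f = 295255489/784 (f = (614 - 1/28*9)² = (614 - 9/28)² = (17183/28)² = 295255489/784 ≈ 3.7660e+5)
f + (d(326, -301) - o(134)) = 295255489/784 + (886 - 1*134) = 295255489/784 + (886 - 134) = 295255489/784 + 752 = 295845057/784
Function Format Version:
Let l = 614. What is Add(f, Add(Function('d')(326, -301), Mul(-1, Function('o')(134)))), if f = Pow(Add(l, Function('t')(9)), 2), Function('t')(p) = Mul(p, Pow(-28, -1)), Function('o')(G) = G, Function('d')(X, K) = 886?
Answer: Rational(295845057, 784) ≈ 3.7735e+5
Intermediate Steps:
Function('t')(p) = Mul(Rational(-1, 28), p) (Function('t')(p) = Mul(p, Rational(-1, 28)) = Mul(Rational(-1, 28), p))
f = Rational(295255489, 784) (f = Pow(Add(614, Mul(Rational(-1, 28), 9)), 2) = Pow(Add(614, Rational(-9, 28)), 2) = Pow(Rational(17183, 28), 2) = Rational(295255489, 784) ≈ 3.7660e+5)
Add(f, Add(Function('d')(326, -301), Mul(-1, Function('o')(134)))) = Add(Rational(295255489, 784), Add(886, Mul(-1, 134))) = Add(Rational(295255489, 784), Add(886, -134)) = Add(Rational(295255489, 784), 752) = Rational(295845057, 784)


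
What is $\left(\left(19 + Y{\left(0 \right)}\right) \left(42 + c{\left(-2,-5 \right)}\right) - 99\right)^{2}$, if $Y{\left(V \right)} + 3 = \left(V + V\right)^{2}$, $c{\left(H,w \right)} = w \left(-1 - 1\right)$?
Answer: $537289$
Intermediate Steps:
$c{\left(H,w \right)} = - 2 w$ ($c{\left(H,w \right)} = w \left(-2\right) = - 2 w$)
$Y{\left(V \right)} = -3 + 4 V^{2}$ ($Y{\left(V \right)} = -3 + \left(V + V\right)^{2} = -3 + \left(2 V\right)^{2} = -3 + 4 V^{2}$)
$\left(\left(19 + Y{\left(0 \right)}\right) \left(42 + c{\left(-2,-5 \right)}\right) - 99\right)^{2} = \left(\left(19 - \left(3 - 4 \cdot 0^{2}\right)\right) \left(42 - -10\right) - 99\right)^{2} = \left(\left(19 + \left(-3 + 4 \cdot 0\right)\right) \left(42 + 10\right) - 99\right)^{2} = \left(\left(19 + \left(-3 + 0\right)\right) 52 - 99\right)^{2} = \left(\left(19 - 3\right) 52 - 99\right)^{2} = \left(16 \cdot 52 - 99\right)^{2} = \left(832 - 99\right)^{2} = 733^{2} = 537289$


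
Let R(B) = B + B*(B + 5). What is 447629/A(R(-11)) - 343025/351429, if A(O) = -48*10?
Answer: -17497162649/18742880 ≈ -933.54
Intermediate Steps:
R(B) = B + B*(5 + B)
A(O) = -480
447629/A(R(-11)) - 343025/351429 = 447629/(-480) - 343025/351429 = 447629*(-1/480) - 343025*1/351429 = -447629/480 - 343025/351429 = -17497162649/18742880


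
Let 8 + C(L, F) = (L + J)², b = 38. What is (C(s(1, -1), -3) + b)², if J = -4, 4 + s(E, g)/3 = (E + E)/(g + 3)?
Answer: 39601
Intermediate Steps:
s(E, g) = -12 + 6*E/(3 + g) (s(E, g) = -12 + 3*((E + E)/(g + 3)) = -12 + 3*((2*E)/(3 + g)) = -12 + 3*(2*E/(3 + g)) = -12 + 6*E/(3 + g))
C(L, F) = -8 + (-4 + L)² (C(L, F) = -8 + (L - 4)² = -8 + (-4 + L)²)
(C(s(1, -1), -3) + b)² = ((-8 + (-4 + 6*(-6 + 1 - 2*(-1))/(3 - 1))²) + 38)² = ((-8 + (-4 + 6*(-6 + 1 + 2)/2)²) + 38)² = ((-8 + (-4 + 6*(½)*(-3))²) + 38)² = ((-8 + (-4 - 9)²) + 38)² = ((-8 + (-13)²) + 38)² = ((-8 + 169) + 38)² = (161 + 38)² = 199² = 39601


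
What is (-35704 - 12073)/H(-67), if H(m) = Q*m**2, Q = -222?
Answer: 47777/996558 ≈ 0.047942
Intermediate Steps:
H(m) = -222*m**2
(-35704 - 12073)/H(-67) = (-35704 - 12073)/((-222*(-67)**2)) = -47777/((-222*4489)) = -47777/(-996558) = -47777*(-1/996558) = 47777/996558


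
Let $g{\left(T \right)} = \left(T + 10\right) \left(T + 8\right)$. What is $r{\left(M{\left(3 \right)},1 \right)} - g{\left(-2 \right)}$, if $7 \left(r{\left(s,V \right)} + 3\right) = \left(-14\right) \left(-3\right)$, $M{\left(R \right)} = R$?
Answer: $-45$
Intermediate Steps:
$r{\left(s,V \right)} = 3$ ($r{\left(s,V \right)} = -3 + \frac{\left(-14\right) \left(-3\right)}{7} = -3 + \frac{1}{7} \cdot 42 = -3 + 6 = 3$)
$g{\left(T \right)} = \left(8 + T\right) \left(10 + T\right)$ ($g{\left(T \right)} = \left(10 + T\right) \left(8 + T\right) = \left(8 + T\right) \left(10 + T\right)$)
$r{\left(M{\left(3 \right)},1 \right)} - g{\left(-2 \right)} = 3 - \left(80 + \left(-2\right)^{2} + 18 \left(-2\right)\right) = 3 - \left(80 + 4 - 36\right) = 3 - 48 = -45$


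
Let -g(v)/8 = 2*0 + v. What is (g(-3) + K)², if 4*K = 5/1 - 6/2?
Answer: 2401/4 ≈ 600.25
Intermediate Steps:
g(v) = -8*v (g(v) = -8*(2*0 + v) = -8*(0 + v) = -8*v)
K = ½ (K = (5/1 - 6/2)/4 = (5*1 - 6*½)/4 = (5 - 3)/4 = (¼)*2 = ½ ≈ 0.50000)
(g(-3) + K)² = (-8*(-3) + ½)² = (24 + ½)² = (49/2)² = 2401/4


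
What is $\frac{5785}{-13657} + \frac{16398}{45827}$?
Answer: $- \frac{41161709}{625859339} \approx -0.065768$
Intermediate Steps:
$\frac{5785}{-13657} + \frac{16398}{45827} = 5785 \left(- \frac{1}{13657}\right) + 16398 \cdot \frac{1}{45827} = - \frac{5785}{13657} + \frac{16398}{45827} = - \frac{41161709}{625859339}$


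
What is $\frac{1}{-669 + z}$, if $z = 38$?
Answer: $- \frac{1}{631} \approx -0.0015848$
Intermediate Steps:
$\frac{1}{-669 + z} = \frac{1}{-669 + 38} = \frac{1}{-631} = - \frac{1}{631}$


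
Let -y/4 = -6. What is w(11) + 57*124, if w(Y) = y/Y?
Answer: 77772/11 ≈ 7070.2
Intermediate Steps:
y = 24 (y = -4*(-6) = 24)
w(Y) = 24/Y
w(11) + 57*124 = 24/11 + 57*124 = 24*(1/11) + 7068 = 24/11 + 7068 = 77772/11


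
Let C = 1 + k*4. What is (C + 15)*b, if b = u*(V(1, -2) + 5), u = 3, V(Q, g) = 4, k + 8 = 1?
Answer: -324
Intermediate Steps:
k = -7 (k = -8 + 1 = -7)
C = -27 (C = 1 - 7*4 = 1 - 28 = -27)
b = 27 (b = 3*(4 + 5) = 3*9 = 27)
(C + 15)*b = (-27 + 15)*27 = -12*27 = -324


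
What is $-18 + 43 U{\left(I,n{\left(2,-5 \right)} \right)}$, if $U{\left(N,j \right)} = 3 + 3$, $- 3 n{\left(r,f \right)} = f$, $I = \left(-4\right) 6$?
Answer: $240$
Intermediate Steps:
$I = -24$
$n{\left(r,f \right)} = - \frac{f}{3}$
$U{\left(N,j \right)} = 6$
$-18 + 43 U{\left(I,n{\left(2,-5 \right)} \right)} = -18 + 43 \cdot 6 = -18 + 258 = 240$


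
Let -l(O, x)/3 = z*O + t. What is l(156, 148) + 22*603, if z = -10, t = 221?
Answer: 17283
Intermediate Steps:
l(O, x) = -663 + 30*O (l(O, x) = -3*(-10*O + 221) = -3*(221 - 10*O) = -663 + 30*O)
l(156, 148) + 22*603 = (-663 + 30*156) + 22*603 = (-663 + 4680) + 13266 = 4017 + 13266 = 17283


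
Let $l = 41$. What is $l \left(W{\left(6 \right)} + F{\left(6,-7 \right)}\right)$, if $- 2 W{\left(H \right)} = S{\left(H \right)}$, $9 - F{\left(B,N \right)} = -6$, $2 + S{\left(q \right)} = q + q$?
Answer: $410$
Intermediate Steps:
$S{\left(q \right)} = -2 + 2 q$ ($S{\left(q \right)} = -2 + \left(q + q\right) = -2 + 2 q$)
$F{\left(B,N \right)} = 15$ ($F{\left(B,N \right)} = 9 - -6 = 9 + 6 = 15$)
$W{\left(H \right)} = 1 - H$ ($W{\left(H \right)} = - \frac{-2 + 2 H}{2} = 1 - H$)
$l \left(W{\left(6 \right)} + F{\left(6,-7 \right)}\right) = 41 \left(\left(1 - 6\right) + 15\right) = 41 \left(-5 + 15\right) = 41 \cdot 10 = 410$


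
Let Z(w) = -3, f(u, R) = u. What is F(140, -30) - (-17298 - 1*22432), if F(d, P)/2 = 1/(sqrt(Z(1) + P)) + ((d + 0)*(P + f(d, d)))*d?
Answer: 4351730 - 2*I*sqrt(33)/33 ≈ 4.3517e+6 - 0.34816*I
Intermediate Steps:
F(d, P) = 2/sqrt(-3 + P) + 2*d**2*(P + d) (F(d, P) = 2*(1/(sqrt(-3 + P)) + ((d + 0)*(P + d))*d) = 2*(1/sqrt(-3 + P) + (d*(P + d))*d) = 2*(1/sqrt(-3 + P) + d**2*(P + d)) = 2/sqrt(-3 + P) + 2*d**2*(P + d))
F(140, -30) - (-17298 - 1*22432) = (2*140**3 + 2/sqrt(-3 - 30) + 2*(-30)*140**2) - (-17298 - 1*22432) = (2*2744000 + 2/sqrt(-33) + 2*(-30)*19600) - (-17298 - 22432) = (5488000 + 2*(-I*sqrt(33)/33) - 1176000) - 1*(-39730) = (5488000 - 2*I*sqrt(33)/33 - 1176000) + 39730 = (4312000 - 2*I*sqrt(33)/33) + 39730 = 4351730 - 2*I*sqrt(33)/33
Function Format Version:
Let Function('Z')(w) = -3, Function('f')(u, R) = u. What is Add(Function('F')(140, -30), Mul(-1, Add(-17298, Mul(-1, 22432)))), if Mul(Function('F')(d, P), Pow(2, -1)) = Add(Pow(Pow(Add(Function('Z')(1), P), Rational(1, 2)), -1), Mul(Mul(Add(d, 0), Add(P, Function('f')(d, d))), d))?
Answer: Add(4351730, Mul(Rational(-2, 33), I, Pow(33, Rational(1, 2)))) ≈ Add(4.3517e+6, Mul(-0.34816, I))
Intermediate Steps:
Function('F')(d, P) = Add(Mul(2, Pow(Add(-3, P), Rational(-1, 2))), Mul(2, Pow(d, 2), Add(P, d))) (Function('F')(d, P) = Mul(2, Add(Pow(Pow(Add(-3, P), Rational(1, 2)), -1), Mul(Mul(Add(d, 0), Add(P, d)), d))) = Mul(2, Add(Pow(Add(-3, P), Rational(-1, 2)), Mul(Mul(d, Add(P, d)), d))) = Mul(2, Add(Pow(Add(-3, P), Rational(-1, 2)), Mul(Pow(d, 2), Add(P, d)))) = Add(Mul(2, Pow(Add(-3, P), Rational(-1, 2))), Mul(2, Pow(d, 2), Add(P, d))))
Add(Function('F')(140, -30), Mul(-1, Add(-17298, Mul(-1, 22432)))) = Add(Add(Mul(2, Pow(140, 3)), Mul(2, Pow(Add(-3, -30), Rational(-1, 2))), Mul(2, -30, Pow(140, 2))), Mul(-1, Add(-17298, Mul(-1, 22432)))) = Add(Add(Mul(2, 2744000), Mul(2, Pow(-33, Rational(-1, 2))), Mul(2, -30, 19600)), Mul(-1, Add(-17298, -22432))) = Add(Add(5488000, Mul(2, Mul(Rational(-1, 33), I, Pow(33, Rational(1, 2)))), -1176000), Mul(-1, -39730)) = Add(Add(5488000, Mul(Rational(-2, 33), I, Pow(33, Rational(1, 2))), -1176000), 39730) = Add(Add(4312000, Mul(Rational(-2, 33), I, Pow(33, Rational(1, 2)))), 39730) = Add(4351730, Mul(Rational(-2, 33), I, Pow(33, Rational(1, 2))))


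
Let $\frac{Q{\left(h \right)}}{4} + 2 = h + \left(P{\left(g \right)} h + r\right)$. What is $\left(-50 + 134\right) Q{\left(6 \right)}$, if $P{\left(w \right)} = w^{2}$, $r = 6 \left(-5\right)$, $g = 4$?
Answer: $23520$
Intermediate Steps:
$r = -30$
$Q{\left(h \right)} = -128 + 68 h$ ($Q{\left(h \right)} = -8 + 4 \left(h + \left(4^{2} h - 30\right)\right) = -8 + 4 \left(h + \left(16 h - 30\right)\right) = -8 + 4 \left(h + \left(-30 + 16 h\right)\right) = -8 + 4 \left(-30 + 17 h\right) = -8 + \left(-120 + 68 h\right) = -128 + 68 h$)
$\left(-50 + 134\right) Q{\left(6 \right)} = \left(-50 + 134\right) \left(-128 + 68 \cdot 6\right) = 84 \left(-128 + 408\right) = 84 \cdot 280 = 23520$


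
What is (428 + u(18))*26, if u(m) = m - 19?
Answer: 11102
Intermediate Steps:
u(m) = -19 + m
(428 + u(18))*26 = (428 + (-19 + 18))*26 = (428 - 1)*26 = 427*26 = 11102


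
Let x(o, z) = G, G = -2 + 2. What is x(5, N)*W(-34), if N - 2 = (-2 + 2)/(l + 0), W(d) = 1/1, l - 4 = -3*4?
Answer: 0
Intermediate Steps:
l = -8 (l = 4 - 3*4 = 4 - 12 = -8)
W(d) = 1
G = 0
N = 2 (N = 2 + (-2 + 2)/(-8 + 0) = 2 + 0/(-8) = 2 + 0*(-⅛) = 2 + 0 = 2)
x(o, z) = 0
x(5, N)*W(-34) = 0*1 = 0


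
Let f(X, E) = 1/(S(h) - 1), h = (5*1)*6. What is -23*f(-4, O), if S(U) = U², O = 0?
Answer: -23/899 ≈ -0.025584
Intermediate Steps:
h = 30 (h = 5*6 = 30)
f(X, E) = 1/899 (f(X, E) = 1/(30² - 1) = 1/(900 - 1) = 1/899)
-23*f(-4, O) = -23*1/899 = -23/899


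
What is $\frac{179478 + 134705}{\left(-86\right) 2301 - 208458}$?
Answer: $- \frac{314183}{406344} \approx -0.77319$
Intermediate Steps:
$\frac{179478 + 134705}{\left(-86\right) 2301 - 208458} = \frac{314183}{-197886 - 208458} = \frac{314183}{-406344} = 314183 \left(- \frac{1}{406344}\right) = - \frac{314183}{406344}$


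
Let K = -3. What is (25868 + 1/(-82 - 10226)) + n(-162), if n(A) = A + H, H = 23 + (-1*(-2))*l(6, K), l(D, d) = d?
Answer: 265152683/10308 ≈ 25723.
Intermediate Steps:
H = 17 (H = 23 - 1*(-2)*(-3) = 23 + 2*(-3) = 23 - 6 = 17)
n(A) = 17 + A (n(A) = A + 17 = 17 + A)
(25868 + 1/(-82 - 10226)) + n(-162) = (25868 + 1/(-82 - 10226)) + (17 - 162) = (25868 + 1/(-10308)) - 145 = (25868 - 1/10308) - 145 = 266647343/10308 - 145 = 265152683/10308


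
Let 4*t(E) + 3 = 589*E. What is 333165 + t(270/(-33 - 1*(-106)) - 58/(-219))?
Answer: 292363135/876 ≈ 3.3375e+5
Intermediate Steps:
t(E) = -3/4 + 589*E/4 (t(E) = -3/4 + (589*E)/4 = -3/4 + 589*E/4)
333165 + t(270/(-33 - 1*(-106)) - 58/(-219)) = 333165 + (-3/4 + 589*(270/(-33 - 1*(-106)) - 58/(-219))/4) = 333165 + (-3/4 + 589*(270/(-33 + 106) - 58*(-1/219))/4) = 333165 + (-3/4 + 589*(270/73 + 58/219)/4) = 333165 + (-3/4 + (589/4)*(868/219)) = 333165 + (-3/4 + 127813/219) = 333165 + 510595/876 = 292363135/876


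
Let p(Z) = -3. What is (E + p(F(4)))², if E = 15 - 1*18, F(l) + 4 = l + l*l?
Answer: 36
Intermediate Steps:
F(l) = -4 + l + l² (F(l) = -4 + (l + l*l) = -4 + (l + l²) = -4 + l + l²)
E = -3 (E = 15 - 18 = -3)
(E + p(F(4)))² = (-3 - 3)² = (-6)² = 36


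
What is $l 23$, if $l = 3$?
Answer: $69$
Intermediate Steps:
$l 23 = 3 \cdot 23 = 69$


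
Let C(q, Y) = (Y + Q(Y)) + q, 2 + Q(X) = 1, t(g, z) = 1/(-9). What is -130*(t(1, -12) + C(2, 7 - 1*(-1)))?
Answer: -10400/9 ≈ -1155.6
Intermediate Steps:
t(g, z) = -⅑
Q(X) = -1 (Q(X) = -2 + 1 = -1)
C(q, Y) = -1 + Y + q (C(q, Y) = (Y - 1) + q = (-1 + Y) + q = -1 + Y + q)
-130*(t(1, -12) + C(2, 7 - 1*(-1))) = -130*(-⅑ + (-1 + (7 - 1*(-1)) + 2)) = -130*(-⅑ + (-1 + (7 + 1) + 2)) = -130*(-⅑ + (-1 + 8 + 2)) = -130*(-⅑ + 9) = -130*80/9 = -10400/9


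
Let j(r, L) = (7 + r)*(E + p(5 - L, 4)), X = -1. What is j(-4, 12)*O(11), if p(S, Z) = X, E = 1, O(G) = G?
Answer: 0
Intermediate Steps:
p(S, Z) = -1
j(r, L) = 0 (j(r, L) = (7 + r)*(1 - 1) = (7 + r)*0 = 0)
j(-4, 12)*O(11) = 0*11 = 0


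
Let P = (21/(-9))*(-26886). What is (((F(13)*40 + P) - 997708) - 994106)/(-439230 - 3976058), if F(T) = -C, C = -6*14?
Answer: 240715/551911 ≈ 0.43615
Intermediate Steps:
C = -84
F(T) = 84 (F(T) = -1*(-84) = 84)
P = 62734 (P = (21*(-⅑))*(-26886) = -7/3*(-26886) = 62734)
(((F(13)*40 + P) - 997708) - 994106)/(-439230 - 3976058) = (((84*40 + 62734) - 997708) - 994106)/(-439230 - 3976058) = (((3360 + 62734) - 997708) - 994106)/(-4415288) = ((66094 - 997708) - 994106)*(-1/4415288) = (-931614 - 994106)*(-1/4415288) = -1925720*(-1/4415288) = 240715/551911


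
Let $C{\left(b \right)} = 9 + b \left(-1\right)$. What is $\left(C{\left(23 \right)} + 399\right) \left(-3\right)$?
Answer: $-1155$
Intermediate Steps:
$C{\left(b \right)} = 9 - b$
$\left(C{\left(23 \right)} + 399\right) \left(-3\right) = \left(\left(9 - 23\right) + 399\right) \left(-3\right) = \left(-14 + 399\right) \left(-3\right) = 385 \left(-3\right) = -1155$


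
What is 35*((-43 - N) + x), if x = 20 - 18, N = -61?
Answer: 700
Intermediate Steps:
x = 2
35*((-43 - N) + x) = 35*((-43 - 1*(-61)) + 2) = 35*((-43 + 61) + 2) = 35*(18 + 2) = 35*20 = 700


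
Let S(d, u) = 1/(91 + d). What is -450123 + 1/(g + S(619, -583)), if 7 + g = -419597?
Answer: -134100121567907/297918839 ≈ -4.5012e+5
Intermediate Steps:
g = -419604 (g = -7 - 419597 = -419604)
-450123 + 1/(g + S(619, -583)) = -450123 + 1/(-419604 + 1/(91 + 619)) = -450123 + 1/(-419604 + 1/710) = -450123 + 1/(-297918839/710) = -450123 - 710/297918839 = -134100121567907/297918839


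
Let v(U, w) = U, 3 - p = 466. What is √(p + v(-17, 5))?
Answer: 4*I*√30 ≈ 21.909*I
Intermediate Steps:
p = -463 (p = 3 - 1*466 = 3 - 466 = -463)
√(p + v(-17, 5)) = √(-463 - 17) = √(-480) = 4*I*√30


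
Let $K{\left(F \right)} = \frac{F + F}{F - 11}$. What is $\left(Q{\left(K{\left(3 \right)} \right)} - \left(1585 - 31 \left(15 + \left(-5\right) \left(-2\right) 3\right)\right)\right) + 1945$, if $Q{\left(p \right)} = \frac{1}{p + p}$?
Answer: $\frac{5263}{3} \approx 1754.3$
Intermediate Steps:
$K{\left(F \right)} = \frac{2 F}{-11 + F}$
$Q{\left(p \right)} = \frac{1}{2 p}$
$\left(Q{\left(K{\left(3 \right)} \right)} - \left(1585 - 31 \left(15 + \left(-5\right) \left(-2\right) 3\right)\right)\right) + 1945 = \left(\frac{1}{2 \cdot 2 \cdot 3 \frac{1}{-11 + 3}} - \left(1585 - 31 \left(15 + \left(-5\right) \left(-2\right) 3\right)\right)\right) + 1945 = \left(\frac{1}{2 \cdot 2 \cdot 3 \frac{1}{-8}} - \left(1585 - 31 \left(15 + 10 \cdot 3\right)\right)\right) + 1945 = \left(\frac{1}{2 \cdot 2 \cdot 3 \left(- \frac{1}{8}\right)} - \left(1585 - 31 \left(15 + 30\right)\right)\right) + 1945 = \left(\frac{1}{2 \left(- \frac{3}{4}\right)} + \left(31 \cdot 45 - 1585\right)\right) + 1945 = \left(\frac{1}{2} \left(- \frac{4}{3}\right) + \left(1395 - 1585\right)\right) + 1945 = \left(- \frac{2}{3} - 190\right) + 1945 = - \frac{572}{3} + 1945 = \frac{5263}{3}$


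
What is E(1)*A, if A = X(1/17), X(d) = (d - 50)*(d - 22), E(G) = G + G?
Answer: 633354/289 ≈ 2191.5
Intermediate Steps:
E(G) = 2*G
X(d) = (-50 + d)*(-22 + d)
A = 316677/289 (A = 1100 + (1/17)**2 - 72/17 = 1100 + (1/17)**2 - 72*1/17 = 1100 + 1/289 - 72/17 = 316677/289 ≈ 1095.8)
E(1)*A = (2*1)*(316677/289) = 2*(316677/289) = 633354/289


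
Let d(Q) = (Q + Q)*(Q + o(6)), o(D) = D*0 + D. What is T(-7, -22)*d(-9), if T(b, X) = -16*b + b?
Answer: 5670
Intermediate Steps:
o(D) = D (o(D) = 0 + D = D)
T(b, X) = -15*b
d(Q) = 2*Q*(6 + Q) (d(Q) = (Q + Q)*(Q + 6) = (2*Q)*(6 + Q) = 2*Q*(6 + Q))
T(-7, -22)*d(-9) = (-15*(-7))*(2*(-9)*(6 - 9)) = 105*(2*(-9)*(-3)) = 105*54 = 5670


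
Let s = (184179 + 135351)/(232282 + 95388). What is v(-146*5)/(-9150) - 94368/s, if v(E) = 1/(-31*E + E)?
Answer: -206540577119530651/2134300635000 ≈ -96772.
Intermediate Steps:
v(E) = -1/(30*E) (v(E) = 1/(-30*E) = -1/(30*E))
s = 31953/32767 (s = 319530/327670 = 319530*(1/327670) = 31953/32767 ≈ 0.97516)
v(-146*5)/(-9150) - 94368/s = -1/(30*((-146*5)))/(-9150) - 94368/31953/32767 = -1/30/(-730)*(-1/9150) - 94368*32767/31953 = -1/30*(-1/730)*(-1/9150) - 1030718752/10651 = (1/21900)*(-1/9150) - 1030718752/10651 = -1/200385000 - 1030718752/10651 = -206540577119530651/2134300635000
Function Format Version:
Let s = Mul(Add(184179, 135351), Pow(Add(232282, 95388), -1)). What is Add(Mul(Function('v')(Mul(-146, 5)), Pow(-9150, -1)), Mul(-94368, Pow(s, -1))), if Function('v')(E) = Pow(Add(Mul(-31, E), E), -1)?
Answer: Rational(-206540577119530651, 2134300635000) ≈ -96772.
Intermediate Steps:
Function('v')(E) = Mul(Rational(-1, 30), Pow(E, -1)) (Function('v')(E) = Pow(Mul(-30, E), -1) = Mul(Rational(-1, 30), Pow(E, -1)))
s = Rational(31953, 32767) (s = Mul(319530, Pow(327670, -1)) = Mul(319530, Rational(1, 327670)) = Rational(31953, 32767) ≈ 0.97516)
Add(Mul(Function('v')(Mul(-146, 5)), Pow(-9150, -1)), Mul(-94368, Pow(s, -1))) = Add(Mul(Mul(Rational(-1, 30), Pow(Mul(-146, 5), -1)), Pow(-9150, -1)), Mul(-94368, Pow(Rational(31953, 32767), -1))) = Add(Mul(Mul(Rational(-1, 30), Pow(-730, -1)), Rational(-1, 9150)), Mul(-94368, Rational(32767, 31953))) = Add(Mul(Mul(Rational(-1, 30), Rational(-1, 730)), Rational(-1, 9150)), Rational(-1030718752, 10651)) = Add(Mul(Rational(1, 21900), Rational(-1, 9150)), Rational(-1030718752, 10651)) = Add(Rational(-1, 200385000), Rational(-1030718752, 10651)) = Rational(-206540577119530651, 2134300635000)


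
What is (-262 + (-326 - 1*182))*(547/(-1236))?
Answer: 210595/618 ≈ 340.77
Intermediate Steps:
(-262 + (-326 - 1*182))*(547/(-1236)) = (-262 + (-326 - 182))*(547*(-1/1236)) = (-262 - 508)*(-547/1236) = -770*(-547/1236) = 210595/618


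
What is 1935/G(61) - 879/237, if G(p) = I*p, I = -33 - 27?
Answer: -81683/19276 ≈ -4.2375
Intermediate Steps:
I = -60
G(p) = -60*p
1935/G(61) - 879/237 = 1935/((-60*61)) - 879/237 = 1935/(-3660) - 879*1/237 = 1935*(-1/3660) - 293/79 = -129/244 - 293/79 = -81683/19276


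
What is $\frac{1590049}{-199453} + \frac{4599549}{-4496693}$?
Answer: $- \frac{8067356054654}{896878908929} \approx -8.9949$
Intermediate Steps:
$\frac{1590049}{-199453} + \frac{4599549}{-4496693} = 1590049 \left(- \frac{1}{199453}\right) + 4599549 \left(- \frac{1}{4496693}\right) = - \frac{1590049}{199453} - \frac{4599549}{4496693} = - \frac{8067356054654}{896878908929}$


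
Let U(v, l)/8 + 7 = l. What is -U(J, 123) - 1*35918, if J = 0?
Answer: -36846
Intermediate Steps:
U(v, l) = -56 + 8*l
-U(J, 123) - 1*35918 = -(-56 + 8*123) - 1*35918 = -(-56 + 984) - 35918 = -1*928 - 35918 = -928 - 35918 = -36846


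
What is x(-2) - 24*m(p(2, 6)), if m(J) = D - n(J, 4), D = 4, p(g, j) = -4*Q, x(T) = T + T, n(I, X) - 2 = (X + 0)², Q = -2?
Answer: 332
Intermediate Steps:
n(I, X) = 2 + X² (n(I, X) = 2 + (X + 0)² = 2 + X²)
x(T) = 2*T
p(g, j) = 8 (p(g, j) = -4*(-2) = 8)
m(J) = -14 (m(J) = 4 - (2 + 4²) = 4 - (2 + 16) = 4 - 1*18 = 4 - 18 = -14)
x(-2) - 24*m(p(2, 6)) = 2*(-2) - 24*(-14) = -4 + 336 = 332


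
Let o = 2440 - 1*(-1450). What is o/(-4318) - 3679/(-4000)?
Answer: 162961/8636000 ≈ 0.018870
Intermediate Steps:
o = 3890 (o = 2440 + 1450 = 3890)
o/(-4318) - 3679/(-4000) = 3890/(-4318) - 3679/(-4000) = 3890*(-1/4318) - 3679*(-1/4000) = -1945/2159 + 3679/4000 = 162961/8636000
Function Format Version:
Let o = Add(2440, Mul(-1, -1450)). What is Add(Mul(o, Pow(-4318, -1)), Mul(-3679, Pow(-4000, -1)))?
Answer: Rational(162961, 8636000) ≈ 0.018870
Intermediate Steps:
o = 3890 (o = Add(2440, 1450) = 3890)
Add(Mul(o, Pow(-4318, -1)), Mul(-3679, Pow(-4000, -1))) = Add(Mul(3890, Pow(-4318, -1)), Mul(-3679, Pow(-4000, -1))) = Add(Mul(3890, Rational(-1, 4318)), Mul(-3679, Rational(-1, 4000))) = Add(Rational(-1945, 2159), Rational(3679, 4000)) = Rational(162961, 8636000)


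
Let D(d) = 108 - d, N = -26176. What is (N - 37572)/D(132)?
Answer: 15937/6 ≈ 2656.2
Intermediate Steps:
(N - 37572)/D(132) = (-26176 - 37572)/(108 - 1*132) = -63748/(108 - 132) = -63748/(-24) = -63748*(-1/24) = 15937/6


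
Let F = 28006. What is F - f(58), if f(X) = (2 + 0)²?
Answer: 28002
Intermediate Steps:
f(X) = 4 (f(X) = 2² = 4)
F - f(58) = 28006 - 1*4 = 28006 - 4 = 28002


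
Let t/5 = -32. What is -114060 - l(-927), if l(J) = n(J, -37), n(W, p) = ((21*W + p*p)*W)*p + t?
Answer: 620629402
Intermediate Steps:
t = -160 (t = 5*(-32) = -160)
n(W, p) = -160 + W*p*(p**2 + 21*W) (n(W, p) = ((21*W + p*p)*W)*p - 160 = ((21*W + p**2)*W)*p - 160 = ((p**2 + 21*W)*W)*p - 160 = (W*(p**2 + 21*W))*p - 160 = W*p*(p**2 + 21*W) - 160 = -160 + W*p*(p**2 + 21*W))
l(J) = -160 - 50653*J - 777*J**2 (l(J) = -160 + J*(-37)**3 + 21*(-37)*J**2 = -160 + J*(-50653) - 777*J**2 = -160 - 50653*J - 777*J**2)
-114060 - l(-927) = -114060 - (-160 - 50653*(-927) - 777*(-927)**2) = -114060 - (-160 + 46955331 - 777*859329) = -114060 - (-160 + 46955331 - 667698633) = -114060 - 1*(-620743462) = -114060 + 620743462 = 620629402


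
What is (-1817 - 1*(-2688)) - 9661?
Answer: -8790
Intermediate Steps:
(-1817 - 1*(-2688)) - 9661 = (-1817 + 2688) - 9661 = 871 - 9661 = -8790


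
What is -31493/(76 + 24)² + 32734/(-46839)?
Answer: -138649279/36030000 ≈ -3.8482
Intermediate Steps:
-31493/(76 + 24)² + 32734/(-46839) = -31493/(100²) + 32734*(-1/46839) = -31493/10000 - 2518/3603 = -138649279/36030000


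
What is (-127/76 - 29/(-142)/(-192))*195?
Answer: -56301895/172672 ≈ -326.06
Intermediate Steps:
(-127/76 - 29/(-142)/(-192))*195 = (-127*1/76 - 29*(-1/142)*(-1/192))*195 = (-127/76 + (29/142)*(-1/192))*195 = (-127/76 - 29/27264)*195 = -866183/518016*195 = -56301895/172672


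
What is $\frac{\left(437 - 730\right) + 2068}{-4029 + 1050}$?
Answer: $- \frac{1775}{2979} \approx -0.59584$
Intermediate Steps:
$\frac{\left(437 - 730\right) + 2068}{-4029 + 1050} = \frac{\left(437 - 730\right) + 2068}{-2979} = \left(-293 + 2068\right) \left(- \frac{1}{2979}\right) = 1775 \left(- \frac{1}{2979}\right) = - \frac{1775}{2979}$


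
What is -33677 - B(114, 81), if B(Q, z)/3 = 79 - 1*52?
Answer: -33758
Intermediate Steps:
B(Q, z) = 81 (B(Q, z) = 3*(79 - 1*52) = 3*(79 - 52) = 3*27 = 81)
-33677 - B(114, 81) = -33677 - 1*81 = -33677 - 81 = -33758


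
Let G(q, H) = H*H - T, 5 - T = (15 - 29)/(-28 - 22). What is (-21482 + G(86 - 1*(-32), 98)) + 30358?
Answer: 461882/25 ≈ 18475.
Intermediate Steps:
T = 118/25 (T = 5 - (15 - 29)/(-28 - 22) = 5 - (-14)/(-50) = 5 - (-14)*(-1)/50 = 5 - 1*7/25 = 5 - 7/25 = 118/25 ≈ 4.7200)
G(q, H) = -118/25 + H² (G(q, H) = H*H - 1*118/25 = H² - 118/25 = -118/25 + H²)
(-21482 + G(86 - 1*(-32), 98)) + 30358 = (-21482 + (-118/25 + 98²)) + 30358 = (-21482 + (-118/25 + 9604)) + 30358 = (-21482 + 239982/25) + 30358 = -297068/25 + 30358 = 461882/25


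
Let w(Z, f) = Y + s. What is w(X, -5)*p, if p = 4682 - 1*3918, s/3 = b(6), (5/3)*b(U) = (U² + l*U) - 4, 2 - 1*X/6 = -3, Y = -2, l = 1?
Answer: 253648/5 ≈ 50730.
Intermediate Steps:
X = 30 (X = 12 - 6*(-3) = 12 + 18 = 30)
b(U) = -12/5 + 3*U/5 + 3*U²/5 (b(U) = 3*((U² + 1*U) - 4)/5 = 3*((U² + U) - 4)/5 = 3*((U + U²) - 4)/5 = 3*(-4 + U + U²)/5 = -12/5 + 3*U/5 + 3*U²/5)
s = 342/5 (s = 3*(-12/5 + (⅗)*6 + (⅗)*6²) = 3*(-12/5 + 18/5 + (⅗)*36) = 3*(-12/5 + 18/5 + 108/5) = 3*(114/5) = 342/5 ≈ 68.400)
w(Z, f) = 332/5 (w(Z, f) = -2 + 342/5 = 332/5)
p = 764 (p = 4682 - 3918 = 764)
w(X, -5)*p = (332/5)*764 = 253648/5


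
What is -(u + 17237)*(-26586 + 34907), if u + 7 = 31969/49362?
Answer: -7077336924509/49362 ≈ -1.4338e+8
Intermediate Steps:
u = -313565/49362 (u = -7 + 31969/49362 = -313565/49362 ≈ -6.3524)
-(u + 17237)*(-26586 + 34907) = -(-313565/49362 + 17237)*(-26586 + 34907) = -850539229*8321/49362 = -1*7077336924509/49362 = -7077336924509/49362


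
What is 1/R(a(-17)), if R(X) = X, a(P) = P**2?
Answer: 1/289 ≈ 0.0034602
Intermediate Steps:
1/R(a(-17)) = 1/((-17)**2) = 1/289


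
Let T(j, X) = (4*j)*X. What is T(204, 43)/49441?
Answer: 35088/49441 ≈ 0.70969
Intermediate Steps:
T(j, X) = 4*X*j
T(204, 43)/49441 = (4*43*204)/49441 = 35088*(1/49441) = 35088/49441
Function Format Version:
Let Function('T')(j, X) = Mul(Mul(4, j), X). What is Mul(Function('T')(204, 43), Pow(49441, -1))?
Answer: Rational(35088, 49441) ≈ 0.70969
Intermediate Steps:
Function('T')(j, X) = Mul(4, X, j)
Mul(Function('T')(204, 43), Pow(49441, -1)) = Mul(Mul(4, 43, 204), Pow(49441, -1)) = Mul(35088, Rational(1, 49441)) = Rational(35088, 49441)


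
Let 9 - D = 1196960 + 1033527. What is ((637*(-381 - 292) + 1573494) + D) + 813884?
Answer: -271801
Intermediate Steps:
D = -2230478 (D = 9 - (1196960 + 1033527) = 9 - 1*2230487 = 9 - 2230487 = -2230478)
((637*(-381 - 292) + 1573494) + D) + 813884 = ((637*(-381 - 292) + 1573494) - 2230478) + 813884 = ((637*(-673) + 1573494) - 2230478) + 813884 = ((-428701 + 1573494) - 2230478) + 813884 = (1144793 - 2230478) + 813884 = -1085685 + 813884 = -271801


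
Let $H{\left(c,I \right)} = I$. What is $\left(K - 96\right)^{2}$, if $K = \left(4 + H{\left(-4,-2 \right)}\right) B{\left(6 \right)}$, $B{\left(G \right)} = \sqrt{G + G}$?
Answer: $9264 - 768 \sqrt{3} \approx 7933.8$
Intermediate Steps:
$B{\left(G \right)} = \sqrt{2} \sqrt{G}$ ($B{\left(G \right)} = \sqrt{2 G} = \sqrt{2} \sqrt{G}$)
$K = 4 \sqrt{3}$ ($K = \left(4 - 2\right) \sqrt{2} \sqrt{6} = 2 \cdot 2 \sqrt{3} = 4 \sqrt{3} \approx 6.9282$)
$\left(K - 96\right)^{2} = \left(4 \sqrt{3} - 96\right)^{2} = \left(-96 + 4 \sqrt{3}\right)^{2}$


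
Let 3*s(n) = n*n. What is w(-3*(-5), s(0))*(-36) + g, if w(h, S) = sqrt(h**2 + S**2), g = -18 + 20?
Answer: -538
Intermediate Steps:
g = 2
s(n) = n**2/3 (s(n) = (n*n)/3 = n**2/3)
w(h, S) = sqrt(S**2 + h**2)
w(-3*(-5), s(0))*(-36) + g = sqrt(((1/3)*0**2)**2 + (-3*(-5))**2)*(-36) + 2 = sqrt(((1/3)*0)**2 + 15**2)*(-36) + 2 = sqrt(0**2 + 225)*(-36) + 2 = sqrt(0 + 225)*(-36) + 2 = sqrt(225)*(-36) + 2 = 15*(-36) + 2 = -540 + 2 = -538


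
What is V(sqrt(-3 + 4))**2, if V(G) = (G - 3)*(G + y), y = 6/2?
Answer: 64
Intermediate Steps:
y = 3 (y = 6*(1/2) = 3)
V(G) = (-3 + G)*(3 + G) (V(G) = (G - 3)*(G + 3) = (-3 + G)*(3 + G))
V(sqrt(-3 + 4))**2 = (-9 + (sqrt(-3 + 4))**2)**2 = (-9 + (sqrt(1))**2)**2 = (-9 + 1**2)**2 = (-9 + 1)**2 = (-8)**2 = 64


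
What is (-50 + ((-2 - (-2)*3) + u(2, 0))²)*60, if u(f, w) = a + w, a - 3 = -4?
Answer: -2460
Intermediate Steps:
a = -1 (a = 3 - 4 = -1)
u(f, w) = -1 + w
(-50 + ((-2 - (-2)*3) + u(2, 0))²)*60 = (-50 + ((-2 - (-2)*3) + (-1 + 0))²)*60 = (-50 + ((-2 - 1*(-6)) - 1)²)*60 = (-50 + ((-2 + 6) - 1)²)*60 = (-50 + (4 - 1)²)*60 = (-50 + 3²)*60 = (-50 + 9)*60 = -41*60 = -2460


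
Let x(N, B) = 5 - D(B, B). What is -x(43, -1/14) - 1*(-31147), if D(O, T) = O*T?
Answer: 6103833/196 ≈ 31142.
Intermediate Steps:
x(N, B) = 5 - B**2 (x(N, B) = 5 - B*B = 5 - B**2)
-x(43, -1/14) - 1*(-31147) = -(5 - (-1/14)**2) - 1*(-31147) = -(5 - (-1*1/14)**2) + 31147 = -(5 - (-1/14)**2) + 31147 = -(5 - 1*1/196) + 31147 = -(5 - 1/196) + 31147 = -1*979/196 + 31147 = -979/196 + 31147 = 6103833/196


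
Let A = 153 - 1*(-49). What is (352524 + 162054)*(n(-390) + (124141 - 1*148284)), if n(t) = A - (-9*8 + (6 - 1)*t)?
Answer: -11279035182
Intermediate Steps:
A = 202 (A = 153 + 49 = 202)
n(t) = 274 - 5*t (n(t) = 202 - (-9*8 + (6 - 1)*t) = 202 - (-72 + 5*t) = 202 + (72 - 5*t) = 274 - 5*t)
(352524 + 162054)*(n(-390) + (124141 - 1*148284)) = (352524 + 162054)*((274 - 5*(-390)) + (124141 - 1*148284)) = 514578*((274 + 1950) + (124141 - 148284)) = 514578*(2224 - 24143) = 514578*(-21919) = -11279035182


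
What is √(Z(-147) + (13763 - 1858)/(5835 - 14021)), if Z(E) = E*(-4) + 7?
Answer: √39773850290/8186 ≈ 24.363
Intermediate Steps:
Z(E) = 7 - 4*E (Z(E) = -4*E + 7 = 7 - 4*E)
√(Z(-147) + (13763 - 1858)/(5835 - 14021)) = √((7 - 4*(-147)) + (13763 - 1858)/(5835 - 14021)) = √((7 + 588) + 11905/(-8186)) = √(595 + 11905*(-1/8186)) = √(595 - 11905/8186) = √(4858765/8186) = √39773850290/8186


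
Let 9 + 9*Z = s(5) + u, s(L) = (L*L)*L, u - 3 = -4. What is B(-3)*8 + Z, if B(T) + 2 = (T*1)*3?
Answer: -677/9 ≈ -75.222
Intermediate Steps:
B(T) = -2 + 3*T (B(T) = -2 + (T*1)*3 = -2 + T*3 = -2 + 3*T)
u = -1 (u = 3 - 4 = -1)
s(L) = L**3 (s(L) = L**2*L = L**3)
Z = 115/9 (Z = -1 + (5**3 - 1)/9 = -1 + (125 - 1)/9 = -1 + (1/9)*124 = -1 + 124/9 = 115/9 ≈ 12.778)
B(-3)*8 + Z = (-2 + 3*(-3))*8 + 115/9 = (-2 - 9)*8 + 115/9 = -11*8 + 115/9 = -88 + 115/9 = -677/9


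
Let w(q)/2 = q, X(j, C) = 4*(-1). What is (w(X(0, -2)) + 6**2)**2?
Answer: 784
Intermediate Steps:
X(j, C) = -4
w(q) = 2*q
(w(X(0, -2)) + 6**2)**2 = (2*(-4) + 6**2)**2 = (-8 + 36)**2 = 28**2 = 784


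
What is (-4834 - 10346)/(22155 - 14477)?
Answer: -690/349 ≈ -1.9771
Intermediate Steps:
(-4834 - 10346)/(22155 - 14477) = -15180/7678 = -15180*1/7678 = -690/349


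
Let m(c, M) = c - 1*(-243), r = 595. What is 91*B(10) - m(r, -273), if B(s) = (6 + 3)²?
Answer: 6533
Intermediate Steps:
B(s) = 81 (B(s) = 9² = 81)
m(c, M) = 243 + c (m(c, M) = c + 243 = 243 + c)
91*B(10) - m(r, -273) = 91*81 - (243 + 595) = 7371 - 1*838 = 7371 - 838 = 6533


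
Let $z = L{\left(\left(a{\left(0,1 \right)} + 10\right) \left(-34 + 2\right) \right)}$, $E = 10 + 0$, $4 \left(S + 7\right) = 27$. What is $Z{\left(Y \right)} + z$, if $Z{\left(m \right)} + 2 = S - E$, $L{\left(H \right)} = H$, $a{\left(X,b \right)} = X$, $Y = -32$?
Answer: $- \frac{1329}{4} \approx -332.25$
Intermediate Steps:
$S = - \frac{1}{4}$ ($S = -7 + \frac{1}{4} \cdot 27 = -7 + \frac{27}{4} = - \frac{1}{4} \approx -0.25$)
$E = 10$
$z = -320$ ($z = \left(0 + 10\right) \left(-34 + 2\right) = 10 \left(-32\right) = -320$)
$Z{\left(m \right)} = - \frac{49}{4}$ ($Z{\left(m \right)} = -2 - \frac{41}{4} = - \frac{49}{4}$)
$Z{\left(Y \right)} + z = - \frac{49}{4} - 320 = - \frac{1329}{4}$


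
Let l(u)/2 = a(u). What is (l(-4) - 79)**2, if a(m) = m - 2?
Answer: 8281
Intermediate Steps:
a(m) = -2 + m
l(u) = -4 + 2*u (l(u) = 2*(-2 + u) = -4 + 2*u)
(l(-4) - 79)**2 = ((-4 + 2*(-4)) - 79)**2 = ((-4 - 8) - 79)**2 = (-12 - 79)**2 = (-91)**2 = 8281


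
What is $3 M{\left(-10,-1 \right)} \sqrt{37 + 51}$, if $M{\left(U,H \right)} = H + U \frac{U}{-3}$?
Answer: $- 206 \sqrt{22} \approx -966.23$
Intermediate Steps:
$M{\left(U,H \right)} = H - \frac{U^{2}}{3}$ ($M{\left(U,H \right)} = H + U U \left(- \frac{1}{3}\right) = H + U \left(- \frac{U}{3}\right) = H - \frac{U^{2}}{3}$)
$3 M{\left(-10,-1 \right)} \sqrt{37 + 51} = 3 \left(-1 - \frac{\left(-10\right)^{2}}{3}\right) \sqrt{37 + 51} = 3 \left(-1 - \frac{100}{3}\right) \sqrt{88} = 3 \left(-1 - \frac{100}{3}\right) 2 \sqrt{22} = 3 \left(- \frac{103}{3}\right) 2 \sqrt{22} = - 103 \cdot 2 \sqrt{22} = - 206 \sqrt{22}$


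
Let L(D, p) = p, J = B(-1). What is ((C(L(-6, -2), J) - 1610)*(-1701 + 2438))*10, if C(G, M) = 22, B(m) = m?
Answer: -11703560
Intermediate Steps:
J = -1
((C(L(-6, -2), J) - 1610)*(-1701 + 2438))*10 = ((22 - 1610)*(-1701 + 2438))*10 = -1588*737*10 = -1170356*10 = -11703560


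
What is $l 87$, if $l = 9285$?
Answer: $807795$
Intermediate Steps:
$l 87 = 9285 \cdot 87 = 807795$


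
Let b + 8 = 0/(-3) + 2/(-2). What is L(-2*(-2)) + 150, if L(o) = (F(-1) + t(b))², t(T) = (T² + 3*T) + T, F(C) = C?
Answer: 2086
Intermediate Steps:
b = -9 (b = -8 + (0/(-3) + 2/(-2)) = -8 + (0*(-⅓) + 2*(-½)) = -8 + (0 - 1) = -8 - 1 = -9)
t(T) = T² + 4*T
L(o) = 1936 (L(o) = (-1 - 9*(4 - 9))² = (-1 - 9*(-5))² = (-1 + 45)² = 44² = 1936)
L(-2*(-2)) + 150 = 1936 + 150 = 2086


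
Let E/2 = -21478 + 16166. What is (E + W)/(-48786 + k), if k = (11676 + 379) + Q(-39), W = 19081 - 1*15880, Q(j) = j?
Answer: 7423/36770 ≈ 0.20188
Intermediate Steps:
E = -10624 (E = 2*(-21478 + 16166) = 2*(-5312) = -10624)
W = 3201 (W = 19081 - 15880 = 3201)
k = 12016 (k = (11676 + 379) - 39 = 12055 - 39 = 12016)
(E + W)/(-48786 + k) = (-10624 + 3201)/(-48786 + 12016) = -7423/(-36770) = -7423*(-1/36770) = 7423/36770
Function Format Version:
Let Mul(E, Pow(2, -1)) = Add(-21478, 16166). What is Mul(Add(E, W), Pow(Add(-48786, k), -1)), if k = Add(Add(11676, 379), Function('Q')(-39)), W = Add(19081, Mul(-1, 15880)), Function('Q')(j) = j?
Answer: Rational(7423, 36770) ≈ 0.20188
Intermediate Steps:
E = -10624 (E = Mul(2, Add(-21478, 16166)) = Mul(2, -5312) = -10624)
W = 3201 (W = Add(19081, -15880) = 3201)
k = 12016 (k = Add(Add(11676, 379), -39) = Add(12055, -39) = 12016)
Mul(Add(E, W), Pow(Add(-48786, k), -1)) = Mul(Add(-10624, 3201), Pow(Add(-48786, 12016), -1)) = Mul(-7423, Pow(-36770, -1)) = Mul(-7423, Rational(-1, 36770)) = Rational(7423, 36770)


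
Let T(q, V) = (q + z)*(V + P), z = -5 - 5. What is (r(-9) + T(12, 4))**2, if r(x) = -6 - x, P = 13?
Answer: 1369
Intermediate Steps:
z = -10
T(q, V) = (-10 + q)*(13 + V) (T(q, V) = (q - 10)*(V + 13) = (-10 + q)*(13 + V))
(r(-9) + T(12, 4))**2 = ((-6 - 1*(-9)) + (-130 - 10*4 + 13*12 + 4*12))**2 = ((-6 + 9) + (-130 - 40 + 156 + 48))**2 = (3 + 34)**2 = 37**2 = 1369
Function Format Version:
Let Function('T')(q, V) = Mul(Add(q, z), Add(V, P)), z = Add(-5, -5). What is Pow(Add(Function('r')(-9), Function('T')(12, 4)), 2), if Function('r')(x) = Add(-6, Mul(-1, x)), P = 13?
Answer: 1369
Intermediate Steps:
z = -10
Function('T')(q, V) = Mul(Add(-10, q), Add(13, V)) (Function('T')(q, V) = Mul(Add(q, -10), Add(V, 13)) = Mul(Add(-10, q), Add(13, V)))
Pow(Add(Function('r')(-9), Function('T')(12, 4)), 2) = Pow(Add(Add(-6, Mul(-1, -9)), Add(-130, Mul(-10, 4), Mul(13, 12), Mul(4, 12))), 2) = Pow(Add(Add(-6, 9), Add(-130, -40, 156, 48)), 2) = Pow(Add(3, 34), 2) = Pow(37, 2) = 1369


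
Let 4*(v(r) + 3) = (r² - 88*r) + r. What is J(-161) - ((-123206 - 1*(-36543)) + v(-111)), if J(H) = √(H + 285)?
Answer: 162343/2 + 2*√31 ≈ 81183.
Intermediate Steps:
J(H) = √(285 + H)
v(r) = -3 - 87*r/4 + r²/4 (v(r) = -3 + ((r² - 88*r) + r)/4 = -3 + (r² - 87*r)/4 = -3 + (-87*r/4 + r²/4) = -3 - 87*r/4 + r²/4)
J(-161) - ((-123206 - 1*(-36543)) + v(-111)) = √(285 - 161) - ((-123206 - 1*(-36543)) + (-3 - 87/4*(-111) + (¼)*(-111)²)) = √124 - ((-123206 + 36543) + (-3 + 9657/4 + (¼)*12321)) = 2*√31 - (-86663 + (-3 + 9657/4 + 12321/4)) = 2*√31 - (-86663 + 10983/2) = 2*√31 - 1*(-162343/2) = 2*√31 + 162343/2 = 162343/2 + 2*√31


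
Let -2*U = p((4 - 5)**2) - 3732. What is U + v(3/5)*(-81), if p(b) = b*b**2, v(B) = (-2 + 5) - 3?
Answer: 3731/2 ≈ 1865.5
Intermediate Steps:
v(B) = 0 (v(B) = 3 - 3 = 0)
p(b) = b**3
U = 3731/2 (U = -(((4 - 5)**2)**3 - 3732)/2 = -(((-1)**2)**3 - 3732)/2 = -(1**3 - 3732)/2 = -(1 - 3732)/2 = -1/2*(-3731) = 3731/2 ≈ 1865.5)
U + v(3/5)*(-81) = 3731/2 + 0*(-81) = 3731/2 + 0 = 3731/2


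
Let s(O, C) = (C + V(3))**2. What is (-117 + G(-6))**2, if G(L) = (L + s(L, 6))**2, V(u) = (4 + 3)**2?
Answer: 83069443691536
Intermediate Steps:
V(u) = 49 (V(u) = 7**2 = 49)
s(O, C) = (49 + C)**2 (s(O, C) = (C + 49)**2 = (49 + C)**2)
G(L) = (3025 + L)**2 (G(L) = (L + (49 + 6)**2)**2 = (L + 55**2)**2 = (L + 3025)**2 = (3025 + L)**2)
(-117 + G(-6))**2 = (-117 + (3025 - 6)**2)**2 = (-117 + 3019**2)**2 = (-117 + 9114361)**2 = 9114244**2 = 83069443691536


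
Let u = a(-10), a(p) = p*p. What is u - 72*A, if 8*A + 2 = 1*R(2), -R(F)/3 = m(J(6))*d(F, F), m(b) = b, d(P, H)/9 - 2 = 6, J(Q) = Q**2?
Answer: 70102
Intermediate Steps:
d(P, H) = 72 (d(P, H) = 18 + 9*6 = 18 + 54 = 72)
a(p) = p**2
R(F) = -7776 (R(F) = -3*6**2*72 = -108*72 = -3*2592 = -7776)
u = 100 (u = (-10)**2 = 100)
A = -3889/4 (A = -1/4 + (1*(-7776))/8 = -1/4 + (1/8)*(-7776) = -1/4 - 972 = -3889/4 ≈ -972.25)
u - 72*A = 100 - 72*(-3889/4) = 100 + 70002 = 70102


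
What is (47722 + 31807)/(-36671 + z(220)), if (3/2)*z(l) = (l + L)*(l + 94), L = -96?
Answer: -238587/32141 ≈ -7.4231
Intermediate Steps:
z(l) = 2*(-96 + l)*(94 + l)/3 (z(l) = 2*((l - 96)*(l + 94))/3 = 2*((-96 + l)*(94 + l))/3 = 2*(-96 + l)*(94 + l)/3)
(47722 + 31807)/(-36671 + z(220)) = (47722 + 31807)/(-36671 + (-6016 - 4/3*220 + (2/3)*220**2)) = 79529/(-36671 + (-6016 - 880/3 + (2/3)*48400)) = 79529/(-36671 + (-6016 - 880/3 + 96800/3)) = 79529/(-36671 + 77872/3) = 79529/(-32141/3) = 79529*(-3/32141) = -238587/32141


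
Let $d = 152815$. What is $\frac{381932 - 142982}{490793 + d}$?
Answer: $\frac{13275}{35756} \approx 0.37127$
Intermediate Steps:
$\frac{381932 - 142982}{490793 + d} = \frac{381932 - 142982}{490793 + 152815} = \frac{238950}{643608} = 238950 \cdot \frac{1}{643608} = \frac{13275}{35756}$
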